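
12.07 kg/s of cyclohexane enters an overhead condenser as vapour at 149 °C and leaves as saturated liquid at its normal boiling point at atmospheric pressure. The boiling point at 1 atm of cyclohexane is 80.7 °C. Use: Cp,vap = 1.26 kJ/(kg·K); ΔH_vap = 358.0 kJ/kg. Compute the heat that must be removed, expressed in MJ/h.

Q_c = 19300 MJ/h

vapour 149→80.7 °C: -86.058 kJ/kg
condensation at 80.7 °C: -358 kJ/kg
Δh = -86.058 + -358 = -444.06 kJ/kg
Q = ṁ·Δh = 12.07 kg/s × -444.06 kJ/kg = -5359.8 kJ/s
|Q| = 5359.8 kW = 19295 MJ/h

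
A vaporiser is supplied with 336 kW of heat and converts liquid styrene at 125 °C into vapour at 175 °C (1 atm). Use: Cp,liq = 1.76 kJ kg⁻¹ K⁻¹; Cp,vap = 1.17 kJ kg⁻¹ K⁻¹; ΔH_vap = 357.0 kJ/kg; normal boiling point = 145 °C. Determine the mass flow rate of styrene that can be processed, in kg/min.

ṁ = 47.2 kg/min

Δh = 1.76×(145−125) + 357.0 + 1.17×(175−145) = 427.3 kJ/kg
Q = 336 kW = 336 kJ/s = 20160 kJ/min
ṁ = Q/Δh = 20160 / 427.3 = 47.18 kg/min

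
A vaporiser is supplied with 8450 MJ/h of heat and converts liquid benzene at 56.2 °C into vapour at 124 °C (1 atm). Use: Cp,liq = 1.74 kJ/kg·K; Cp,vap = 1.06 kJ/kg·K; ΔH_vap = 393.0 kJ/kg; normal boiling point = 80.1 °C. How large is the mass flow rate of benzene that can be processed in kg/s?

ṁ = 4.88 kg/s

Δh = 1.74×(80.1−56.2) + 393.0 + 1.06×(124−80.1) = 481.12 kJ/kg
Q = 8450 MJ/h = 2347.2 kJ/s = 2347.2 kJ/s
ṁ = Q/Δh = 2347.2 / 481.12 = 4.8787 kg/s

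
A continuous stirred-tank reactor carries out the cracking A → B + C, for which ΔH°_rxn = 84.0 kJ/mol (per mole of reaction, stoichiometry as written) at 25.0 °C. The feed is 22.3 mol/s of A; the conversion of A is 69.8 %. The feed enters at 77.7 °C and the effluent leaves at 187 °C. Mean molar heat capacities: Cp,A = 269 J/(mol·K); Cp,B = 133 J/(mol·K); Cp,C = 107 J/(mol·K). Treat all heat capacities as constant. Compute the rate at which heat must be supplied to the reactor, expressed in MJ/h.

Q_in = 6800 MJ/h

Extent of reaction ξ = 0.698 × 22.3 = 15.565 mol/s
Reaction term: ξ·ΔH°_rxn = 15.565 × 84.0 = 1307.5 kJ/s
Sensible, feed 77.7→25 °C: -316.13 kJ/s
Outlet flows (mol/s): A 6.7346, B 15.565, C 15.565
Sensible, products 25→187 °C: 898.66 kJ/s
Q = ΔH = 1890 kJ/s = 1890 kW
Heat supplied = 6804.1 MJ/h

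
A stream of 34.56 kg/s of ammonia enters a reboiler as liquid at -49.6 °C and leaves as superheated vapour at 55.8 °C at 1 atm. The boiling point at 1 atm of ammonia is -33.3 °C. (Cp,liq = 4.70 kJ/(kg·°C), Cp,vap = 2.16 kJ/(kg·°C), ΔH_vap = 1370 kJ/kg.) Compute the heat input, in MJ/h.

Q = 204000 MJ/h

liquid -49.6→-33.3 °C: 76.61 kJ/kg
vaporisation at -33.3 °C: 1370 kJ/kg
vapour -33.3→55.8 °C: 192.46 kJ/kg
Δh = 76.61 + 1370 + 192.46 = 1639.1 kJ/kg
Q = ṁ·Δh = 34.56 kg/s × 1639.1 kJ/kg = 56646 kJ/s
|Q| = 56646 kW = 203930 MJ/h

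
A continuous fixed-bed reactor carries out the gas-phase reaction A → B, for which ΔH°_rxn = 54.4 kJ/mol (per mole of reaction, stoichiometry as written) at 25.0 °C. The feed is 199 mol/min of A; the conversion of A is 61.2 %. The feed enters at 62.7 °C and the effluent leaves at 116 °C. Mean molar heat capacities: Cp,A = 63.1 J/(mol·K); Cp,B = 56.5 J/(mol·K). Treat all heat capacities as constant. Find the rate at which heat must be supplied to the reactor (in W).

Q_in = 120000 W

Extent of reaction ξ = 0.612 × 199 = 121.79 mol/min
Reaction term: ξ·ΔH°_rxn = 121.79 × 54.4 = 6625.3 kJ/min
Sensible, feed 62.7→25 °C: -473.4 kJ/min
Outlet flows (mol/min): A 77.212, B 121.79
Sensible, products 25→116 °C: 1069.5 kJ/min
Q = ΔH = 7221.4 kJ/min = 120.36 kW
Heat supplied = 120360 W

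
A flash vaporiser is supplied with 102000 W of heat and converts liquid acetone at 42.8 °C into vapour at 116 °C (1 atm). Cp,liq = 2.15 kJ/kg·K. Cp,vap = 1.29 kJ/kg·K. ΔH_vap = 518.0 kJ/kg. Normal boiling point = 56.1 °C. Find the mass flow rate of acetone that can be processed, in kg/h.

Δh = 2.15×(56.1−42.8) + 518.0 + 1.29×(116−56.1) = 623.87 kJ/kg
Q = 102000 W = 102 kJ/s = 367200 kJ/h
ṁ = Q/Δh = 367200 / 623.87 = 588.59 kg/h

ṁ = 589 kg/h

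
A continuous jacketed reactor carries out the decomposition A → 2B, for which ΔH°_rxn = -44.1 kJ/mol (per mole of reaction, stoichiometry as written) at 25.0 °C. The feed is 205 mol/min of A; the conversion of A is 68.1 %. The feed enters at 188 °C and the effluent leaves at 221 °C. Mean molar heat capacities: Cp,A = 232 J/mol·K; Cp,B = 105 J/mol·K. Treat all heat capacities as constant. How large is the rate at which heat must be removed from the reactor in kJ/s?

Q_out = 86.5 kJ/s

Extent of reaction ξ = 0.681 × 205 = 139.61 mol/min
Reaction term: ξ·ΔH°_rxn = 139.61 × -44.1 = -6156.6 kJ/min
Sensible, feed 188→25 °C: -7752.3 kJ/min
Outlet flows (mol/min): A 65.395, B 279.21
Sensible, products 25→221 °C: 8719.8 kJ/min
Q = ΔH = -5189.1 kJ/min = -86.485 kW
Heat removed = 86.485 kJ/s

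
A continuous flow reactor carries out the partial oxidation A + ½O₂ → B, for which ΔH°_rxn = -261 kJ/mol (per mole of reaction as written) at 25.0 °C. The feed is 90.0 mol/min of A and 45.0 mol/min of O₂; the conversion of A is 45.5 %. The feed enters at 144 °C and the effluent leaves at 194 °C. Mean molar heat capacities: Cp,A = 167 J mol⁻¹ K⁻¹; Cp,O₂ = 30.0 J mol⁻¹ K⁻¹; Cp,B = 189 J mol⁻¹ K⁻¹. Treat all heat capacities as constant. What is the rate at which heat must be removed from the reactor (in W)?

Extent of reaction ξ = 0.455 × 90.0 = 40.95 mol/min
Reaction term: ξ·ΔH°_rxn = 40.95 × -261 = -10688 kJ/min
Sensible, feed 144→25 °C: -1949.2 kJ/min
Outlet flows (mol/min): A 49.05, O₂ 24.525, B 40.95
Sensible, products 25→194 °C: 2816.7 kJ/min
Q = ΔH = -9820.5 kJ/min = -163.68 kW
Heat removed = 163680 W

Q_out = 164000 W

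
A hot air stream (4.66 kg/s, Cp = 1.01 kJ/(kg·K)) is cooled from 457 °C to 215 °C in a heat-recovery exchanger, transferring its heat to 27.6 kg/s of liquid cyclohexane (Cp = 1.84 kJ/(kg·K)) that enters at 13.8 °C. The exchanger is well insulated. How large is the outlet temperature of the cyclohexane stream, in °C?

Heat released by hot stream: Q = 4.66 × 1.01 × (457 − 215) = 1139 kJ/s
Energy balance on cold side (adiabatic exchanger): Q = ṁ_c·Cp_c·(T_c,out − T_c,in)
T_c,out = 13.8 + 1139/(27.6 × 1.84) = 36.228 °C

T_c,out = 36.2 °C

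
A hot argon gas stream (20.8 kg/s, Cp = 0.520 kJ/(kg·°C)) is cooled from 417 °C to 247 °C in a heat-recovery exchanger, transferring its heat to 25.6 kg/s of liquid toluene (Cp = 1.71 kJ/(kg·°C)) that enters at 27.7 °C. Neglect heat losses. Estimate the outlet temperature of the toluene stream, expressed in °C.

T_c,out = 69.7 °C

Heat released by hot stream: Q = 20.8 × 0.520 × (417 − 247) = 1838.7 kJ/s
Energy balance on cold side (adiabatic exchanger): Q = ṁ_c·Cp_c·(T_c,out − T_c,in)
T_c,out = 27.7 + 1838.7/(25.6 × 1.71) = 69.703 °C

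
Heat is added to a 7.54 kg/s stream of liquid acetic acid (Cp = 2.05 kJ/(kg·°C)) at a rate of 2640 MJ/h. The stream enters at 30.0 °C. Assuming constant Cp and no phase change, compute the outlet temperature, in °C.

T_out = 77.4 °C

Q = 2640 MJ/h = 733.33 kJ/s
ΔT = Q/(ṁ·Cp) = 733.33/(7.54×2.05) = 47.443 K
T_out = 30.0 + 47.443 = 77.443 °C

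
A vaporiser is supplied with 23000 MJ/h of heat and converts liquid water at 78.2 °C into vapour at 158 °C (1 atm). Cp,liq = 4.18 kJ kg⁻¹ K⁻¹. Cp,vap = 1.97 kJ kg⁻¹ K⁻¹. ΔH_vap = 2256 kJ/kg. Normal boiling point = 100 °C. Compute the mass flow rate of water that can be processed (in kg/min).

ṁ = 156 kg/min

Δh = 4.18×(100−78.2) + 2256 + 1.97×(158−100) = 2461.4 kJ/kg
Q = 23000 MJ/h = 6388.9 kJ/s = 383330 kJ/min
ṁ = Q/Δh = 383330 / 2461.4 = 155.74 kg/min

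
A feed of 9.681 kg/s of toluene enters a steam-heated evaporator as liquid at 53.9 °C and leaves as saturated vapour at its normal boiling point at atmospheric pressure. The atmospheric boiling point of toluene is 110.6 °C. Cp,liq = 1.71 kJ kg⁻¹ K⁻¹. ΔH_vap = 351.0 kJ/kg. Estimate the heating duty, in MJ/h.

Q = 15600 MJ/h

liquid 53.9→110.6 °C: 96.957 kJ/kg
vaporisation at 110.6 °C: 351 kJ/kg
Δh = 96.957 + 351 = 447.96 kJ/kg
Q = ṁ·Δh = 9.681 kg/s × 447.96 kJ/kg = 4336.7 kJ/s
|Q| = 4336.7 kW = 15612 MJ/h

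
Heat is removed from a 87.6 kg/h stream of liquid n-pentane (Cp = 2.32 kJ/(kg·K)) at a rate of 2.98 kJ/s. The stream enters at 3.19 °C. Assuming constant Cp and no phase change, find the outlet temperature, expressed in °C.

Q = 2.98 kJ/s = 10728 kJ/h
ΔT = Q/(ṁ·Cp) = 10728/(87.6×2.32) = 52.787 K
T_out = 3.19 − 52.787 = -49.597 °C

T_out = -49.6 °C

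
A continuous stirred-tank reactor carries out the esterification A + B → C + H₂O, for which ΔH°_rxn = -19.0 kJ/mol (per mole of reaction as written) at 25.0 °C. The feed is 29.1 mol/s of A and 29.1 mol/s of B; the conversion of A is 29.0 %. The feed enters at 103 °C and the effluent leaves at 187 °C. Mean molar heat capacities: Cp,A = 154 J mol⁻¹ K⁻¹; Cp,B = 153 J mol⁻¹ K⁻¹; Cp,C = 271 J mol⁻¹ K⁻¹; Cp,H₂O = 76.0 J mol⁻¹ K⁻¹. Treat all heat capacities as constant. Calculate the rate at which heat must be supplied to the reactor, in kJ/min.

Extent of reaction ξ = 0.290 × 29.1 = 8.439 mol/s
Reaction term: ξ·ΔH°_rxn = 8.439 × -19.0 = -160.34 kJ/s
Sensible, feed 103→25 °C: -696.83 kJ/s
Outlet flows (mol/s): A 20.661, B 20.661, C 8.439, H₂O 8.439
Sensible, products 25→187 °C: 1501.9 kJ/s
Q = ΔH = 644.77 kJ/s = 644.77 kW
Heat supplied = 38686 kJ/min

Q_in = 38700 kJ/min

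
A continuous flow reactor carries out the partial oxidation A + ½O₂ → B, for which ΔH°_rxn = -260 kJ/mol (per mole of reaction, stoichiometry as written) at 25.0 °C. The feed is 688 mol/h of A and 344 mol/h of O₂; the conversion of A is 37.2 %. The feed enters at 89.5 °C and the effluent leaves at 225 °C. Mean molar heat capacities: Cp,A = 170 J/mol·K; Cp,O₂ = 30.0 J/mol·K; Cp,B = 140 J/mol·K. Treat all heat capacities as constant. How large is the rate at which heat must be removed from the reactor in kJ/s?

Q_out = 14.3 kJ/s

Extent of reaction ξ = 0.372 × 688 = 255.94 mol/h
Reaction term: ξ·ΔH°_rxn = 255.94 × -260 = -66543 kJ/h
Sensible, feed 89.5→25 °C: -8209.6 kJ/h
Outlet flows (mol/h): A 432.06, O₂ 216.03, B 255.94
Sensible, products 25→225 °C: 23153 kJ/h
Q = ΔH = -51600 kJ/h = -14.333 kW
Heat removed = 14.333 kJ/s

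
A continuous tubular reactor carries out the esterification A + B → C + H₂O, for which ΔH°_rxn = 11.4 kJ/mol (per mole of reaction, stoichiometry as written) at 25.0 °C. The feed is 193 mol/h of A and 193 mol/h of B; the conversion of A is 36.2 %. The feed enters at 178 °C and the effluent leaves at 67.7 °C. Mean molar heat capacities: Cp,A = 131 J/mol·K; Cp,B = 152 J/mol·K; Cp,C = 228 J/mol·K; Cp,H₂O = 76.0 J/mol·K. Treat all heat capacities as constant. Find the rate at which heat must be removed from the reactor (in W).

Q_out = 1430 W

Extent of reaction ξ = 0.362 × 193 = 69.866 mol/h
Reaction term: ξ·ΔH°_rxn = 69.866 × 11.4 = 796.47 kJ/h
Sensible, feed 178→25 °C: -8356.7 kJ/h
Outlet flows (mol/h): A 123.13, B 123.13, C 69.866, H₂O 69.866
Sensible, products 25→67.7 °C: 2394.9 kJ/h
Q = ΔH = -5165.4 kJ/h = -1.4348 kW
Heat removed = 1434.8 W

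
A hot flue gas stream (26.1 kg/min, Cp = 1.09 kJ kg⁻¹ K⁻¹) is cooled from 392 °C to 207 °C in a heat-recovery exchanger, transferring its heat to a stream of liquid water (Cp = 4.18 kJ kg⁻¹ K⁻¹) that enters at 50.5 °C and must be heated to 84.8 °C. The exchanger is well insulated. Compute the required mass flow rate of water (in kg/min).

ṁ_c = 36.7 kg/min

Heat released by hot stream: Q = 26.1 × 1.09 × (392 − 207) = 5263.1 kJ/min
Energy balance on cold side (adiabatic exchanger): Q = ṁ_c·Cp_c·(T_c,out − T_c,in)
ṁ_c = 5263.1 / [4.18 × (84.8 − 50.5)] = 36.709 kg/min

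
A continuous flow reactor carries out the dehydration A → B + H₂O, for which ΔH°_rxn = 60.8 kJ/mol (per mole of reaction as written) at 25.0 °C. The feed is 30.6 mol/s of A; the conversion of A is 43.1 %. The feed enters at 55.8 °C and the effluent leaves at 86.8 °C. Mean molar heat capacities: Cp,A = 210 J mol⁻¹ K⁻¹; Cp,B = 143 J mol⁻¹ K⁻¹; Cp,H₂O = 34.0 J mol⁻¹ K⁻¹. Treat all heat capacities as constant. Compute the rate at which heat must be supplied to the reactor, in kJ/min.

Extent of reaction ξ = 0.431 × 30.6 = 13.189 mol/s
Reaction term: ξ·ΔH°_rxn = 13.189 × 60.8 = 801.87 kJ/s
Sensible, feed 55.8→25 °C: -197.92 kJ/s
Outlet flows (mol/s): A 17.411, B 13.189, H₂O 13.189
Sensible, products 25→86.8 °C: 370.23 kJ/s
Q = ΔH = 974.18 kJ/s = 974.18 kW
Heat supplied = 58451 kJ/min

Q_in = 58500 kJ/min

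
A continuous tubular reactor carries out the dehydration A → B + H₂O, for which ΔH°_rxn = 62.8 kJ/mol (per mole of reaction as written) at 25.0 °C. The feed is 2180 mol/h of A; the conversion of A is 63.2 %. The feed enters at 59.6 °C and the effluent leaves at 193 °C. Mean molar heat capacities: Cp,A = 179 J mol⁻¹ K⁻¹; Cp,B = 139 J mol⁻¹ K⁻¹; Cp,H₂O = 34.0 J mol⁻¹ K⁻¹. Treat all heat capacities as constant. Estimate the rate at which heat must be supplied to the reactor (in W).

Extent of reaction ξ = 0.632 × 2180 = 1377.8 mol/h
Reaction term: ξ·ΔH°_rxn = 1377.8 × 62.8 = 86523 kJ/h
Sensible, feed 59.6→25 °C: -13502 kJ/h
Outlet flows (mol/h): A 802.24, B 1377.8, H₂O 1377.8
Sensible, products 25→193 °C: 64168 kJ/h
Q = ΔH = 137190 kJ/h = 38.108 kW
Heat supplied = 38108 W

Q_in = 38100 W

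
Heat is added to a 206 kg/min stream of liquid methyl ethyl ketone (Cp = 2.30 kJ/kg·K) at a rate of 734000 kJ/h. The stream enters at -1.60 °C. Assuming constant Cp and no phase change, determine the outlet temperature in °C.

Q = 734000 kJ/h = 12233 kJ/min
ΔT = Q/(ṁ·Cp) = 12233/(206×2.30) = 25.82 K
T_out = -1.60 + 25.82 = 24.22 °C

T_out = 24.2 °C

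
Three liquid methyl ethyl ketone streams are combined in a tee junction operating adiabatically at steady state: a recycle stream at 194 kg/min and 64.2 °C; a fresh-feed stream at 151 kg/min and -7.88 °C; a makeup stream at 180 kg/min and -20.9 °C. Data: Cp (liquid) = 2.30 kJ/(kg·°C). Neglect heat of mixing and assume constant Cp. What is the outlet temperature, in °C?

Energy balance with Q = 0: Σ ṁᵢCp,ᵢ(T_out − Tᵢ) = 0
Σ ṁᵢCp,ᵢTᵢ = 194×2.30×64.2 + 151×2.30×-7.88 + 180×2.30×-20.9 = 17257
Σ ṁᵢCp,ᵢ = 194×2.30 + 151×2.30 + 180×2.30 = 1207.5
T_out = 17257 / 1207.5 = 14.291 °C

T_out = 14.3 °C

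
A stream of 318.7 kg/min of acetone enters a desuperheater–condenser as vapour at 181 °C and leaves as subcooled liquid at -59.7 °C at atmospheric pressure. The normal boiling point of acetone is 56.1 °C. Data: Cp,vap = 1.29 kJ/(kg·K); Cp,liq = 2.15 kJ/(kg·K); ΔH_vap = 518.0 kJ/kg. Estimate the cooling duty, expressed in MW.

Q_c = 4.93 MW

vapour 181→56.1 °C: -161.12 kJ/kg
condensation at 56.1 °C: -518 kJ/kg
liquid 56.1→-59.7 °C: -248.97 kJ/kg
Δh = -161.12 + -518 + -248.97 = -928.09 kJ/kg
Q = ṁ·Δh = 318.7 kg/min × -928.09 kJ/kg = -295780 kJ/min
|Q| = 4929.7 kW = 4.9297 MW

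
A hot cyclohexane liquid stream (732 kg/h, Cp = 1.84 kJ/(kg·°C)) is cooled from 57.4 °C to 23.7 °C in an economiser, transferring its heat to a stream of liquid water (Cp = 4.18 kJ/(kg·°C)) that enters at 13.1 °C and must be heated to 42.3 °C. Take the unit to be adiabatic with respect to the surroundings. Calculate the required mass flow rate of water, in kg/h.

ṁ_c = 372 kg/h

Heat released by hot stream: Q = 732 × 1.84 × (57.4 − 23.7) = 45390 kJ/h
Energy balance on cold side (adiabatic exchanger): Q = ṁ_c·Cp_c·(T_c,out − T_c,in)
ṁ_c = 45390 / [4.18 × (42.3 − 13.1)] = 371.88 kg/h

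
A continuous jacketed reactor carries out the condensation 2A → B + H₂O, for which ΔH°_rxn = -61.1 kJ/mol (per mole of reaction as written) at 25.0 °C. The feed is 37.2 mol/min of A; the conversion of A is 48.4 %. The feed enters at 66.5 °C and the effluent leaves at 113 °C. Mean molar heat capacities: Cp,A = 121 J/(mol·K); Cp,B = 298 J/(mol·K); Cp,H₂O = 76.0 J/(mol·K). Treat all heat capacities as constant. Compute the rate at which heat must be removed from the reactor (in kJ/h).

Extent of reaction ξ = 0.484 × 37.2 / 2 = 9.0024 mol/min
Reaction term: ξ·ΔH°_rxn = 9.0024 × -61.1 = -550.05 kJ/min
Sensible, feed 66.5→25 °C: -186.8 kJ/min
Outlet flows (mol/min): A 19.195, B 9.0024, H₂O 9.0024
Sensible, products 25→113 °C: 500.68 kJ/min
Q = ΔH = -236.17 kJ/min = -3.9361 kW
Heat removed = 14170 kJ/h

Q_out = 14200 kJ/h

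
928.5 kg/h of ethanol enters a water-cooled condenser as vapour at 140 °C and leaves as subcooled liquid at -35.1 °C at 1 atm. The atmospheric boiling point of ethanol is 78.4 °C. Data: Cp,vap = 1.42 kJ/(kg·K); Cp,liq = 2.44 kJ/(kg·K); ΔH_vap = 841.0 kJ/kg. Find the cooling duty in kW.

vapour 140→78.4 °C: -87.472 kJ/kg
condensation at 78.4 °C: -841 kJ/kg
liquid 78.4→-35.1 °C: -276.94 kJ/kg
Δh = -87.472 + -841 + -276.94 = -1205.4 kJ/kg
Q = ṁ·Δh = 928.5 kg/h × -1205.4 kJ/kg = -1.1192e+06 kJ/h
|Q| = 310.9 kW

Q_c = 311 kW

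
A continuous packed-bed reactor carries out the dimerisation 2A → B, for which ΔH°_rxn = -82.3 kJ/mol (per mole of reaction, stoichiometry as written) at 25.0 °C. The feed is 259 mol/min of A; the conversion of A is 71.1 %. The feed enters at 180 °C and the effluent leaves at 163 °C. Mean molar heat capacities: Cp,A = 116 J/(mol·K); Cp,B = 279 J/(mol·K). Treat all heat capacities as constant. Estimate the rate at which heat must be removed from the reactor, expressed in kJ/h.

Extent of reaction ξ = 0.711 × 259 / 2 = 92.075 mol/min
Reaction term: ξ·ΔH°_rxn = 92.075 × -82.3 = -7577.7 kJ/min
Sensible, feed 180→25 °C: -4656.8 kJ/min
Outlet flows (mol/min): A 74.851, B 92.075
Sensible, products 25→163 °C: 4743.3 kJ/min
Q = ΔH = -7491.3 kJ/min = -124.85 kW
Heat removed = 449480 kJ/h

Q_out = 449000 kJ/h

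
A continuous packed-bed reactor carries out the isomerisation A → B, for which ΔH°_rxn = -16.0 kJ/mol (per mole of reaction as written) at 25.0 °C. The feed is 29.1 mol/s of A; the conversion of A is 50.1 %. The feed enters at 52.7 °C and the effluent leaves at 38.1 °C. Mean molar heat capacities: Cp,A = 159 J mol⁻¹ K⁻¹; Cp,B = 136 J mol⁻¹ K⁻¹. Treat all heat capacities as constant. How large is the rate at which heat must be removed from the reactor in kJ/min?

Q_out = 18300 kJ/min

Extent of reaction ξ = 0.501 × 29.1 = 14.579 mol/s
Reaction term: ξ·ΔH°_rxn = 14.579 × -16.0 = -233.27 kJ/s
Sensible, feed 52.7→25 °C: -128.17 kJ/s
Outlet flows (mol/s): A 14.521, B 14.579
Sensible, products 25→38.1 °C: 56.22 kJ/s
Q = ΔH = -305.21 kJ/s = -305.21 kW
Heat removed = 18313 kJ/min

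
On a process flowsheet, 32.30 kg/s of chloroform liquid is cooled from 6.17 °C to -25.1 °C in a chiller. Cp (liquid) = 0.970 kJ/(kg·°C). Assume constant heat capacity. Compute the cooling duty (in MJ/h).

Q_c = 3530 MJ/h

Q = ṁ·Cp·ΔT = 32.30 × 0.970 × (-25.1 − 6.17) = -979.72 kJ/s
Cooling duty = 3527 MJ/h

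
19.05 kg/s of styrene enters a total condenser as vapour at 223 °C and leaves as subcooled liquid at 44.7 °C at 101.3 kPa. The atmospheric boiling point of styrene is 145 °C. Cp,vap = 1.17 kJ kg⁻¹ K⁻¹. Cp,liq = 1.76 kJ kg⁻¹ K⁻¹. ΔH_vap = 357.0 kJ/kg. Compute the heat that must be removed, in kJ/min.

Q_c = 714000 kJ/min

vapour 223→145 °C: -91.26 kJ/kg
condensation at 145 °C: -357 kJ/kg
liquid 145→44.7 °C: -176.53 kJ/kg
Δh = -91.26 + -357 + -176.53 = -624.79 kJ/kg
Q = ṁ·Δh = 19.05 kg/s × -624.79 kJ/kg = -11902 kJ/s
|Q| = 11902 kW = 714130 kJ/min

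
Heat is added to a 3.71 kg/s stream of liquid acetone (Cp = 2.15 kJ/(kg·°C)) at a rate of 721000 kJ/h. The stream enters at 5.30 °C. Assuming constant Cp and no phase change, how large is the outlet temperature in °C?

Q = 721000 kJ/h = 200.28 kJ/s
ΔT = Q/(ṁ·Cp) = 200.28/(3.71×2.15) = 25.108 K
T_out = 5.30 + 25.108 = 30.408 °C

T_out = 30.4 °C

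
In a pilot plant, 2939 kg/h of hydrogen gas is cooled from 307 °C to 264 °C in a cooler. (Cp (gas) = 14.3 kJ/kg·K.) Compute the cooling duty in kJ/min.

Q = ṁ·Cp·ΔT = 2939 × 14.3 × (264 − 307) = -1.8072e+06 kJ/h
Converting: 1.8072e+06 / 3600 s = 502 kW
Cooling duty = 30120 kJ/min

Q_c = 30100 kJ/min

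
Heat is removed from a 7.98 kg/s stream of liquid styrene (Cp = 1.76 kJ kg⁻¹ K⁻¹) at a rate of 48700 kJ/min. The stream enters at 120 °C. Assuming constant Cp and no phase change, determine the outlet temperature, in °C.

T_out = 62.2 °C

Q = 48700 kJ/min = 811.67 kJ/s
ΔT = Q/(ṁ·Cp) = 811.67/(7.98×1.76) = 57.791 K
T_out = 120 − 57.791 = 62.209 °C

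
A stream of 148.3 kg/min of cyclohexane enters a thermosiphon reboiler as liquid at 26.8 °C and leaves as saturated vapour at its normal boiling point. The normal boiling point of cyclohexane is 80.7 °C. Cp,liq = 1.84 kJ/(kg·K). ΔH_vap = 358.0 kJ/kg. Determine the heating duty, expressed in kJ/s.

Q = 1130 kJ/s

liquid 26.8→80.7 °C: 99.176 kJ/kg
vaporisation at 80.7 °C: 358 kJ/kg
Δh = 99.176 + 358 = 457.18 kJ/kg
Q = ṁ·Δh = 148.3 kg/min × 457.18 kJ/kg = 67799 kJ/min
|Q| = 1130 kW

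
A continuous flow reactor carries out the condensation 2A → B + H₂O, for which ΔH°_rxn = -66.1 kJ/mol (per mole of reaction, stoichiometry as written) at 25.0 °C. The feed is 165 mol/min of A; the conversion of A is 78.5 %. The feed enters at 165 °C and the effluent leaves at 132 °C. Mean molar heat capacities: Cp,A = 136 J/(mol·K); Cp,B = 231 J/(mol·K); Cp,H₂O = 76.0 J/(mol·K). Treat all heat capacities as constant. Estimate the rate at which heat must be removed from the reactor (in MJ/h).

Extent of reaction ξ = 0.785 × 165 / 2 = 64.763 mol/min
Reaction term: ξ·ΔH°_rxn = 64.763 × -66.1 = -4280.8 kJ/min
Sensible, feed 165→25 °C: -3141.6 kJ/min
Outlet flows (mol/min): A 35.475, B 64.763, H₂O 64.763
Sensible, products 25→132 °C: 2643.6 kJ/min
Q = ΔH = -4778.8 kJ/min = -79.646 kW
Heat removed = 286.73 MJ/h

Q_out = 287 MJ/h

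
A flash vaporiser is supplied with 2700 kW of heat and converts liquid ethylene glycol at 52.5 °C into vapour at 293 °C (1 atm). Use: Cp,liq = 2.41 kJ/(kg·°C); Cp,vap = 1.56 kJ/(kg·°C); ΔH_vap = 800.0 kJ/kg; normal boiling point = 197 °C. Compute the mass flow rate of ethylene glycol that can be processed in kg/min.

ṁ = 125 kg/min

Δh = 2.41×(197−52.5) + 800.0 + 1.56×(293−197) = 1298 kJ/kg
Q = 2700 kW = 2700 kJ/s = 162000 kJ/min
ṁ = Q/Δh = 162000 / 1298 = 124.81 kg/min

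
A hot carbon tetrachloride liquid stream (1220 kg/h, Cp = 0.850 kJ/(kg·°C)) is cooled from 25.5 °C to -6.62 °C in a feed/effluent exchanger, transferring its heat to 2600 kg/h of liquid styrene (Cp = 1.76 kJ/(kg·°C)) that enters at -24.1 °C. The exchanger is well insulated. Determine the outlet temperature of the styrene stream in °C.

T_c,out = -16.8 °C

Heat released by hot stream: Q = 1220 × 0.850 × (25.5 − -6.62) = 33308 kJ/h
Energy balance on cold side (adiabatic exchanger): Q = ṁ_c·Cp_c·(T_c,out − T_c,in)
T_c,out = -24.1 + 33308/(2600 × 1.76) = -16.821 °C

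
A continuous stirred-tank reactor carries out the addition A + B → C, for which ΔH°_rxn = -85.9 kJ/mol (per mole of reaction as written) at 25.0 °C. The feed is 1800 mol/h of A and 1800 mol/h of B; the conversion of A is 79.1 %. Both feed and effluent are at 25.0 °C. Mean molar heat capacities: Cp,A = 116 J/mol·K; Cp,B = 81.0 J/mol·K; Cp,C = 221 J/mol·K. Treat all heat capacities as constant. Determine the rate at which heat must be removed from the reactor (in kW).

Extent of reaction ξ = 0.791 × 1800 = 1423.8 mol/h
Reaction term: ξ·ΔH°_rxn = 1423.8 × -85.9 = -122300 kJ/h
Q = ΔH = -122300 kJ/h = -33.973 kW
Heat removed = 33.973 kW

Q_out = 34.0 kW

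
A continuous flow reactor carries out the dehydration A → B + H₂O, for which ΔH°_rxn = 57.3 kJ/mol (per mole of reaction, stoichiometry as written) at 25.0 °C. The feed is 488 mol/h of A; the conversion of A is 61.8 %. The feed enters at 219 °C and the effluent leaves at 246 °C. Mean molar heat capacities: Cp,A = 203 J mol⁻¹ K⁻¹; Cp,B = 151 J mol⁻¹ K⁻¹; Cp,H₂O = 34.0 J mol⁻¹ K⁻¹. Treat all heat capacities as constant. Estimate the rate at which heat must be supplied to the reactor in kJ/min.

Q_in = 313 kJ/min

Extent of reaction ξ = 0.618 × 488 = 301.58 mol/h
Reaction term: ξ·ΔH°_rxn = 301.58 × 57.3 = 17281 kJ/h
Sensible, feed 219→25 °C: -19218 kJ/h
Outlet flows (mol/h): A 186.42, B 301.58, H₂O 301.58
Sensible, products 25→246 °C: 20693 kJ/h
Q = ΔH = 18756 kJ/h = 5.2099 kW
Heat supplied = 312.6 kJ/min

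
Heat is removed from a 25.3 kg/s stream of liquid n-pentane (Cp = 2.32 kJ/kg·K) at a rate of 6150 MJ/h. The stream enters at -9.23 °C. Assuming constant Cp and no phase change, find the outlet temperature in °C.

Q = 6150 MJ/h = 1708.3 kJ/s
ΔT = Q/(ṁ·Cp) = 1708.3/(25.3×2.32) = 29.105 K
T_out = -9.23 − 29.105 = -38.335 °C

T_out = -38.3 °C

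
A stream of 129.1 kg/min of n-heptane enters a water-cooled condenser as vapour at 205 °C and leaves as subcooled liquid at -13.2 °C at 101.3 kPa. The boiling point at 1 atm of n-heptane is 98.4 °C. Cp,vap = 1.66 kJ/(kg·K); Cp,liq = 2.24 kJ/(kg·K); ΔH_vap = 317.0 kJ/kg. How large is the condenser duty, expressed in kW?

Q_c = 1600 kW

vapour 205→98.4 °C: -176.96 kJ/kg
condensation at 98.4 °C: -317 kJ/kg
liquid 98.4→-13.2 °C: -249.98 kJ/kg
Δh = -176.96 + -317 + -249.98 = -743.94 kJ/kg
Q = ṁ·Δh = 129.1 kg/min × -743.94 kJ/kg = -96043 kJ/min
|Q| = 1600.7 kW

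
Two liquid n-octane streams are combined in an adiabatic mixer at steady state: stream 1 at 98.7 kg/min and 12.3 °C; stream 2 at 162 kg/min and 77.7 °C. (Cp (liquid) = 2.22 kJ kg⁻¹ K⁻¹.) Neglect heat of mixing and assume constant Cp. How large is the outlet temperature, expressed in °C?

Energy balance with Q = 0: Σ ṁᵢCp,ᵢ(T_out − Tᵢ) = 0
Σ ṁᵢCp,ᵢTᵢ = 98.7×2.22×12.3 + 162×2.22×77.7 = 30639
Σ ṁᵢCp,ᵢ = 98.7×2.22 + 162×2.22 = 578.75
T_out = 30639 / 578.75 = 52.94 °C

T_out = 52.9 °C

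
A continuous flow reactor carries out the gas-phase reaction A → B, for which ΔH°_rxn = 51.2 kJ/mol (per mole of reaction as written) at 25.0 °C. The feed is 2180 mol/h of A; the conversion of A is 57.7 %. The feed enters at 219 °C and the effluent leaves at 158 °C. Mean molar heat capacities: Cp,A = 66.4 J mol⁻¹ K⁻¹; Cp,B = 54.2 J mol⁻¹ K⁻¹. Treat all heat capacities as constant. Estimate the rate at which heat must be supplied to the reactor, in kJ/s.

Extent of reaction ξ = 0.577 × 2180 = 1257.9 mol/h
Reaction term: ξ·ΔH°_rxn = 1257.9 × 51.2 = 64402 kJ/h
Sensible, feed 219→25 °C: -28082 kJ/h
Outlet flows (mol/h): A 922.14, B 1257.9
Sensible, products 25→158 °C: 17211 kJ/h
Q = ΔH = 53532 kJ/h = 14.87 kW
Heat supplied = 14.87 kJ/s

Q_in = 14.9 kJ/s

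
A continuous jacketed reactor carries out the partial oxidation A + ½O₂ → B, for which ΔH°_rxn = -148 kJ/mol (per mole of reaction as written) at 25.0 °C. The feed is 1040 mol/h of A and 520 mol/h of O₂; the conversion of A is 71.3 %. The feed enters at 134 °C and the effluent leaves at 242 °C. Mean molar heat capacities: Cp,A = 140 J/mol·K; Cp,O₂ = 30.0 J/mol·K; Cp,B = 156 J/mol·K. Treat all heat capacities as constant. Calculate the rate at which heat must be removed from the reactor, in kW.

Q_out = 25.6 kW

Extent of reaction ξ = 0.713 × 1040 = 741.52 mol/h
Reaction term: ξ·ΔH°_rxn = 741.52 × -148 = -109740 kJ/h
Sensible, feed 134→25 °C: -17571 kJ/h
Outlet flows (mol/h): A 298.48, O₂ 149.24, B 741.52
Sensible, products 25→242 °C: 35141 kJ/h
Q = ΔH = -92174 kJ/h = -25.604 kW
Heat removed = 25.604 kW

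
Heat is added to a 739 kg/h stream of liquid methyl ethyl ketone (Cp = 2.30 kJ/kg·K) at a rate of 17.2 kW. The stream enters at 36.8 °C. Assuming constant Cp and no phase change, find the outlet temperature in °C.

Q = 17.2 kW = 61920 kJ/h
ΔT = Q/(ṁ·Cp) = 61920/(739×2.30) = 36.43 K
T_out = 36.8 + 36.43 = 73.23 °C

T_out = 73.2 °C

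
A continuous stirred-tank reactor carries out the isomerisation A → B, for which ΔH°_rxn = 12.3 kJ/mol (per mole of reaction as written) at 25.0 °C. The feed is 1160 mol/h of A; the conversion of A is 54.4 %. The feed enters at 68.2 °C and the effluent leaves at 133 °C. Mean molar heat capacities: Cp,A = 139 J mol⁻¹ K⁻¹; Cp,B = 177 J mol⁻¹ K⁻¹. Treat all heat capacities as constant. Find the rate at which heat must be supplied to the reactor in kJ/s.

Q_in = 5.78 kJ/s

Extent of reaction ξ = 0.544 × 1160 = 631.04 mol/h
Reaction term: ξ·ΔH°_rxn = 631.04 × 12.3 = 7761.8 kJ/h
Sensible, feed 68.2→25 °C: -6965.6 kJ/h
Outlet flows (mol/h): A 528.96, B 631.04
Sensible, products 25→133 °C: 20004 kJ/h
Q = ΔH = 20800 kJ/h = 5.7778 kW
Heat supplied = 5.7778 kJ/s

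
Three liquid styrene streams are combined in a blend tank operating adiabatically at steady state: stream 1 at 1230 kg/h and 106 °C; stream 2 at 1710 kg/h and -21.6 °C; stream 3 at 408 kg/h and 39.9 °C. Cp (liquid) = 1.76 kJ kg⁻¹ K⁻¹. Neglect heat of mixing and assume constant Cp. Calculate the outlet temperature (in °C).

T_out = 32.8 °C

No heat crosses the boundary, so H_out = H_in.
Σ ṁᵢCp,ᵢTᵢ = 1230×1.76×106 + 1710×1.76×-21.6 + 408×1.76×39.9 = 193110
Σ ṁᵢCp,ᵢ = 1230×1.76 + 1710×1.76 + 408×1.76 = 5892.5
T_out = 193110 / 5892.5 = 32.773 °C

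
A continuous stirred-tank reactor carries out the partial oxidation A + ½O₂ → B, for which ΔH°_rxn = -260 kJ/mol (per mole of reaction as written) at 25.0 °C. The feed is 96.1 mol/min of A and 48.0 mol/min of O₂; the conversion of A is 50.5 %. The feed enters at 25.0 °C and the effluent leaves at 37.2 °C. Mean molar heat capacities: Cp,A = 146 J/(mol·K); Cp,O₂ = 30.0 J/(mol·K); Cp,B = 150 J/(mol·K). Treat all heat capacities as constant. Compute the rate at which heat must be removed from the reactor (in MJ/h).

Q_out = 746 MJ/h

Extent of reaction ξ = 0.505 × 96.1 = 48.53 mol/min
Reaction term: ξ·ΔH°_rxn = 48.53 × -260 = -12618 kJ/min
Sensible, feed 25.0→25 °C: 0 kJ/min
Outlet flows (mol/min): A 47.569, O₂ 23.735, B 48.53
Sensible, products 25→37.2 °C: 182.23 kJ/min
Q = ΔH = -12436 kJ/min = -207.26 kW
Heat removed = 746.14 MJ/h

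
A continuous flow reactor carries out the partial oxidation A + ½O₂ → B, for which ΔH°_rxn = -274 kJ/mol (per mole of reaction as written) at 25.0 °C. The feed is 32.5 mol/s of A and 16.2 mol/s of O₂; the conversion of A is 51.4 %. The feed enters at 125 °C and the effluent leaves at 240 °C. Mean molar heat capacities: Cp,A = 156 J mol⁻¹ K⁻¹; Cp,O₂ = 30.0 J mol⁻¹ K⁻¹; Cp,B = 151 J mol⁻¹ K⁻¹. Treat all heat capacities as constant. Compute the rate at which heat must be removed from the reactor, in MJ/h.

Q_out = 14400 MJ/h

Extent of reaction ξ = 0.514 × 32.5 = 16.705 mol/s
Reaction term: ξ·ΔH°_rxn = 16.705 × -274 = -4577.2 kJ/s
Sensible, feed 125→25 °C: -555.6 kJ/s
Outlet flows (mol/s): A 15.795, O₂ 7.8475, B 16.705
Sensible, products 25→240 °C: 1122.7 kJ/s
Q = ΔH = -4010.1 kJ/s = -4010.1 kW
Heat removed = 14436 MJ/h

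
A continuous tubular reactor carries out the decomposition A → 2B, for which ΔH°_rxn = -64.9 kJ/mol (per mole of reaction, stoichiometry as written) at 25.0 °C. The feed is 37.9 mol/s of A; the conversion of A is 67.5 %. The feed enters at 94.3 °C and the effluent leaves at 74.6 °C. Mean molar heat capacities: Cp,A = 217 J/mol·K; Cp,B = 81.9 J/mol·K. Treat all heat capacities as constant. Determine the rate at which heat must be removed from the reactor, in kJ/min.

Q_out = 113000 kJ/min

Extent of reaction ξ = 0.675 × 37.9 = 25.582 mol/s
Reaction term: ξ·ΔH°_rxn = 25.582 × -64.9 = -1660.3 kJ/s
Sensible, feed 94.3→25 °C: -569.94 kJ/s
Outlet flows (mol/s): A 12.317, B 51.165
Sensible, products 25→74.6 °C: 340.42 kJ/s
Q = ΔH = -1889.8 kJ/s = -1889.8 kW
Heat removed = 113390 kJ/min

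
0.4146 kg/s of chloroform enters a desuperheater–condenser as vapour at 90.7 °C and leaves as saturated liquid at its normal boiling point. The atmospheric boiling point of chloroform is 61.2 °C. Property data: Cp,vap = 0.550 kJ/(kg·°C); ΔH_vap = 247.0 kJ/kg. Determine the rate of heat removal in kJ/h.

vapour 90.7→61.2 °C: -16.225 kJ/kg
condensation at 61.2 °C: -247 kJ/kg
Δh = -16.225 + -247 = -263.23 kJ/kg
Q = ṁ·Δh = 0.4146 kg/s × -263.23 kJ/kg = -109.13 kJ/s
|Q| = 109.13 kW = 392880 kJ/h

Q_c = 393000 kJ/h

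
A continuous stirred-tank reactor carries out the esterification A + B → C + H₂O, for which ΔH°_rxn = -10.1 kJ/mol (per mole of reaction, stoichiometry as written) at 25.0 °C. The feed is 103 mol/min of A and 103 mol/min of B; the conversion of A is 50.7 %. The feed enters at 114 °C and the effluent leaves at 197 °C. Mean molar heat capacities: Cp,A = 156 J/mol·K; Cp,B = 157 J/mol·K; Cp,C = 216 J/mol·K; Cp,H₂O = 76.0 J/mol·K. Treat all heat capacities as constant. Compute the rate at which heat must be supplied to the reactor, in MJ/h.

Q_in = 118 MJ/h

Extent of reaction ξ = 0.507 × 103 = 52.221 mol/min
Reaction term: ξ·ΔH°_rxn = 52.221 × -10.1 = -527.43 kJ/min
Sensible, feed 114→25 °C: -2869.3 kJ/min
Outlet flows (mol/min): A 50.779, B 50.779, C 52.221, H₂O 52.221
Sensible, products 25→197 °C: 5356.5 kJ/min
Q = ΔH = 1959.8 kJ/min = 32.663 kW
Heat supplied = 117.59 MJ/h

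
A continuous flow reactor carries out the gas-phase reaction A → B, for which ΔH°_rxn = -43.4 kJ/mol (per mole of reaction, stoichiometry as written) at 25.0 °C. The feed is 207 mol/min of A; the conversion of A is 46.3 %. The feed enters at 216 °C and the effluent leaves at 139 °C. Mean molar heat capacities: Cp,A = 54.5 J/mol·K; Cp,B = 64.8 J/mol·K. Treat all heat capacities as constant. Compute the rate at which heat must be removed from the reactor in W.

Q_out = 81900 W

Extent of reaction ξ = 0.463 × 207 = 95.841 mol/min
Reaction term: ξ·ΔH°_rxn = 95.841 × -43.4 = -4159.5 kJ/min
Sensible, feed 216→25 °C: -2154.8 kJ/min
Outlet flows (mol/min): A 111.16, B 95.841
Sensible, products 25→139 °C: 1398.6 kJ/min
Q = ΔH = -4915.6 kJ/min = -81.927 kW
Heat removed = 81927 W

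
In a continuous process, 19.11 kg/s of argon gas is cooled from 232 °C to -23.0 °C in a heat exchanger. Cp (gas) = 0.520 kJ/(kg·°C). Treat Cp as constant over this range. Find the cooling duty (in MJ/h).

Q_c = 9120 MJ/h

Q = ṁ·Cp·ΔT = 19.11 × 0.520 × (-23.0 − 232) = -2534 kJ/s
Cooling duty = 9122.3 MJ/h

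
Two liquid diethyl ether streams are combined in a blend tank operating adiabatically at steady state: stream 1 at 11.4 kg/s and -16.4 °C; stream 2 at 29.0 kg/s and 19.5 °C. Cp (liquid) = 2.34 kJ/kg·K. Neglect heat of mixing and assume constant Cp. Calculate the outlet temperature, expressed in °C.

T_out = 9.37 °C

No heat crosses the boundary, so H_out = H_in.
Σ ṁᵢCp,ᵢTᵢ = 11.4×2.34×-16.4 + 29.0×2.34×19.5 = 885.78
Σ ṁᵢCp,ᵢ = 11.4×2.34 + 29.0×2.34 = 94.536
T_out = 885.78 / 94.536 = 9.3698 °C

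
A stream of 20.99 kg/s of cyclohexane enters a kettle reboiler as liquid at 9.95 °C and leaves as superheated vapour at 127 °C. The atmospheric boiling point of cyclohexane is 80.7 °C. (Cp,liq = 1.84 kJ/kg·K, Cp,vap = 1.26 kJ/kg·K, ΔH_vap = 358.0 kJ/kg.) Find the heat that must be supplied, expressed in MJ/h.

liquid 9.95→80.7 °C: 130.18 kJ/kg
vaporisation at 80.7 °C: 358 kJ/kg
vapour 80.7→127 °C: 58.338 kJ/kg
Δh = 130.18 + 358 + 58.338 = 546.52 kJ/kg
Q = ṁ·Δh = 20.99 kg/s × 546.52 kJ/kg = 11471 kJ/s
|Q| = 11471 kW = 41297 MJ/h

Q = 41300 MJ/h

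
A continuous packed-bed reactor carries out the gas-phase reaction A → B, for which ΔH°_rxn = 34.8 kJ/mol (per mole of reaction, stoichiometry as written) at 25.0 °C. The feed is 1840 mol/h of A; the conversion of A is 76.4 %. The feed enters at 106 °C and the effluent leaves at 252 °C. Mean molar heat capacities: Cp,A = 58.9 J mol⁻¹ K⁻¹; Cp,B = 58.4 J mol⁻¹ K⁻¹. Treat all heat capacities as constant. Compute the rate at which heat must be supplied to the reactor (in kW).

Q_in = 17.9 kW

Extent of reaction ξ = 0.764 × 1840 = 1405.8 mol/h
Reaction term: ξ·ΔH°_rxn = 1405.8 × 34.8 = 48920 kJ/h
Sensible, feed 106→25 °C: -8778.5 kJ/h
Outlet flows (mol/h): A 434.24, B 1405.8
Sensible, products 25→252 °C: 24442 kJ/h
Q = ΔH = 64584 kJ/h = 17.94 kW
Heat supplied = 17.94 kW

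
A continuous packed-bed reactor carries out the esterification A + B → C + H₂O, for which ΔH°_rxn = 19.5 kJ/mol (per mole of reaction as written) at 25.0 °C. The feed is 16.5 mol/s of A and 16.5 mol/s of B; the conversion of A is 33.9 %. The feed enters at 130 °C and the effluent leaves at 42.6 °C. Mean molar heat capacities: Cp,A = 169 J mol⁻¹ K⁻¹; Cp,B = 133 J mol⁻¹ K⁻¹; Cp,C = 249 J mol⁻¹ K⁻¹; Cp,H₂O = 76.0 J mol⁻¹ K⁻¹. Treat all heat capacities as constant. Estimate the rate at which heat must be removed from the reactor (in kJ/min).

Extent of reaction ξ = 0.339 × 16.5 = 5.5935 mol/s
Reaction term: ξ·ΔH°_rxn = 5.5935 × 19.5 = 109.07 kJ/s
Sensible, feed 130→25 °C: -523.22 kJ/s
Outlet flows (mol/s): A 10.906, B 10.906, C 5.5935, H₂O 5.5935
Sensible, products 25→42.6 °C: 89.965 kJ/s
Q = ΔH = -324.18 kJ/s = -324.18 kW
Heat removed = 19451 kJ/min

Q_out = 19500 kJ/min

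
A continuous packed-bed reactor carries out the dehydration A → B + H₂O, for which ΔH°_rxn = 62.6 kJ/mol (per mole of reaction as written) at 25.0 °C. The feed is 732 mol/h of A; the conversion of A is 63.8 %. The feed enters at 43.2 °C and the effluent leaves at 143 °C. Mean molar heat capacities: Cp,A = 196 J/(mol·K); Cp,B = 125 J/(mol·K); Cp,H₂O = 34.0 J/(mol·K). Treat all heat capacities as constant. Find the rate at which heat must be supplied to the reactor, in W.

Q_in = 11500 W

Extent of reaction ξ = 0.638 × 732 = 467.02 mol/h
Reaction term: ξ·ΔH°_rxn = 467.02 × 62.6 = 29235 kJ/h
Sensible, feed 43.2→25 °C: -2611.2 kJ/h
Outlet flows (mol/h): A 264.98, B 467.02, H₂O 467.02
Sensible, products 25→143 °C: 14891 kJ/h
Q = ΔH = 41515 kJ/h = 11.532 kW
Heat supplied = 11532 W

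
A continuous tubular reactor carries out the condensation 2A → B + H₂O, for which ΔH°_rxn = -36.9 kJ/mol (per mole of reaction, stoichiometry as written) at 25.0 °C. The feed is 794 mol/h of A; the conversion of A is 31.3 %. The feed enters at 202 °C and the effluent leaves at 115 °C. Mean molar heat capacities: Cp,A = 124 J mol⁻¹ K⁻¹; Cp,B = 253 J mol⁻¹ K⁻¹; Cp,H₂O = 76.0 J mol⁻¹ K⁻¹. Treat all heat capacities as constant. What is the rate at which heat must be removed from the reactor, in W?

Q_out = 3400 W

Extent of reaction ξ = 0.313 × 794 / 2 = 124.26 mol/h
Reaction term: ξ·ΔH°_rxn = 124.26 × -36.9 = -4585.2 kJ/h
Sensible, feed 202→25 °C: -17427 kJ/h
Outlet flows (mol/h): A 545.48, B 124.26, H₂O 124.26
Sensible, products 25→115 °C: 9766.9 kJ/h
Q = ΔH = -12245 kJ/h = -3.4014 kW
Heat removed = 3401.4 W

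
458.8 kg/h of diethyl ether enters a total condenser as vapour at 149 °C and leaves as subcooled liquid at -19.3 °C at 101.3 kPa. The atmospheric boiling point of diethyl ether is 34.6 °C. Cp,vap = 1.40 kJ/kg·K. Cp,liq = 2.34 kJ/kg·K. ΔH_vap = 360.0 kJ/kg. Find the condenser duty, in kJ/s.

Q_c = 82.4 kJ/s

vapour 149→34.6 °C: -160.16 kJ/kg
condensation at 34.6 °C: -360 kJ/kg
liquid 34.6→-19.3 °C: -126.13 kJ/kg
Δh = -160.16 + -360 + -126.13 = -646.29 kJ/kg
Q = ṁ·Δh = 458.8 kg/h × -646.29 kJ/kg = -296520 kJ/h
|Q| = 82.366 kW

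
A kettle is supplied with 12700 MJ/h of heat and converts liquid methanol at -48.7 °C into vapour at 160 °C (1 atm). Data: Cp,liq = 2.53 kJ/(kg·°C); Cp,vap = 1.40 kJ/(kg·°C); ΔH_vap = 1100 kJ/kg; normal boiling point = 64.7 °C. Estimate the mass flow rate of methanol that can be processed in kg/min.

Δh = 2.53×(64.7−-48.7) + 1100 + 1.40×(160−64.7) = 1520.3 kJ/kg
Q = 12700 MJ/h = 3527.8 kJ/s = 211670 kJ/min
ṁ = Q/Δh = 211670 / 1520.3 = 139.22 kg/min

ṁ = 139 kg/min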